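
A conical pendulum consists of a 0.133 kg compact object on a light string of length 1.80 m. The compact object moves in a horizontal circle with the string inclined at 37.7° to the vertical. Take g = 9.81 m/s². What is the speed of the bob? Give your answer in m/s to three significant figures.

The radius of the circle is r = L sinθ = 1.80 × sin 37.7° = 1.101 m.
Horizontally T sinθ = mv²/r and vertically T cosθ = mg, so tanθ = v²/(rg).
v = √(r g tanθ) = √(1.101 × 9.81 × 0.7729) = √8.346 = 2.889 m/s.

2.89 m/s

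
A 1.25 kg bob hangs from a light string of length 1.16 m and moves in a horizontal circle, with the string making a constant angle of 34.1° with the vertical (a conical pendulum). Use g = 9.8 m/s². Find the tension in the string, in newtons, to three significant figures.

Vertically the bob has no acceleration, so T cosθ = mg.
T = mg/cosθ = 1.25 × 9.8 / cos 34.1° = 12.25/0.8281 = 14.79 N.

14.8 N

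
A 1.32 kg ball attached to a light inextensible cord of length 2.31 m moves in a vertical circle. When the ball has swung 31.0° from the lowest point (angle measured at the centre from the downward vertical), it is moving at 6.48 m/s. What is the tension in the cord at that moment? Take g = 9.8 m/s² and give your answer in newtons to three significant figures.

35.1 N

Take the radial direction toward the centre of the circle as positive. The component of the weight along the string toward the centre is −mg cos φ (φ measured from the bottom), so Newton's second law along the string gives T − mg cos φ = m v²/r.
cos 31.0° = 0.8572, so T = m(v²/r + g cos φ) = 1.32 × ((6.48)²/2.31 + 9.8 × 0.8572) = 1.32 × (18.18 + (8.400)) = 1.32 × 26.58 = 35.08 N.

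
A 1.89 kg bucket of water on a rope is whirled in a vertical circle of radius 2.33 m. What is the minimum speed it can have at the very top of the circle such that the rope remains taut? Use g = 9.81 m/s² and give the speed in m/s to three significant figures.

At the highest point the centre is directly below, so both the weight and T act inward: T + mg = mv²/r.
At minimum speed T → 0, so mg = mv_min²/r ⇒ v_min = √(g r) = √(9.81 × 2.33) = 4.781 m/s.

4.78 m/s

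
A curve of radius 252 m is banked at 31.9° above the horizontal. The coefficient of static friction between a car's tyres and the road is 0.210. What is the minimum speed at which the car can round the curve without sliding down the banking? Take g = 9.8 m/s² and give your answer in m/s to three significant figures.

30.0 m/s

At the minimum speed, friction acts up the slope at its limiting value f = μN. Radially (horizontal, toward centre): N sinθ − μN cosθ = mv²/r. Vertically: N cosθ + μN sinθ = mg.
Dividing: v² = r g (sinθ − μcosθ)/(cosθ + μsinθ).
sinθ − μcosθ = 0.5284 − 0.210×0.8490 = 0.3502; cosθ + μsinθ = 0.8490 + 0.210×0.5284 = 0.9599.
v² = 252 × 9.8 × 0.3502/0.9599 = 900.8 m²/s², so v = 30.01 m/s.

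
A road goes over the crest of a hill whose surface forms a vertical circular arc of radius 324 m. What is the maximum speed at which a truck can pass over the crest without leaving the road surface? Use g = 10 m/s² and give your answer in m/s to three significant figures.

56.9 m/s

At the crest the centre of the circle is below the truck, so the net downward (centripetal) force is mg − N = mv²/r.
The truck leaves the road when N → 0, giving v_max = √(g r) = √(10.0 × 324) = 56.92 m/s.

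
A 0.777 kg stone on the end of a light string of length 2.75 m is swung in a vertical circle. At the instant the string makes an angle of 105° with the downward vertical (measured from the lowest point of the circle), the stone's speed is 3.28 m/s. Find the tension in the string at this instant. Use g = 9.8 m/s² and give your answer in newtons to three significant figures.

1.07 N

Take the radial direction toward the centre of the circle as positive. The component of the weight along the string toward the centre is −mg cos φ (φ measured from the bottom), so Newton's second law along the string gives T − mg cos φ = m v²/r.
cos 105° = -0.2588, so T = m(v²/r + g cos φ) = 0.777 × ((3.28)²/2.75 + 9.8 × -0.2588) = 0.777 × (3.912 + (-2.536)) = 0.777 × 1.376 = 1.069 N.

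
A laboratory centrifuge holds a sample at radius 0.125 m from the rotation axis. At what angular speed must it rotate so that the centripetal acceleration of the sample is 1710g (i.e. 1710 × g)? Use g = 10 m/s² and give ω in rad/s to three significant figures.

370 rad/s

Centripetal acceleration a_c = ω²r. Setting ω²r = 1710g:
ω = √(1710g / r) = √(1710 × 10.0 / 0.125) = √136800 = 369.9 rad/s.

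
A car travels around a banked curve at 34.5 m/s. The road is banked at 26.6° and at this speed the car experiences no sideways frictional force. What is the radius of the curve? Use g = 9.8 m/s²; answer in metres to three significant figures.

Frictionless banking: tanθ = v²/(rg), so r = v²/(g tanθ).
r = (34.5)²/(9.8 × tan 26.6°) = 1190/(9.8 × 0.5008) = 1190/4.907 = 242.5 m.

243 m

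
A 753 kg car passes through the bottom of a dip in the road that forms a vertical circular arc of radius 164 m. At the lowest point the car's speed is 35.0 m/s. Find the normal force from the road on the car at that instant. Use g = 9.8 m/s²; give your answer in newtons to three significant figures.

13000 N

At the lowest point, N points up (toward the centre) and the weight mg points down (away from the centre), so the net inward force is N − mg = mv²/r.
N = m(v²/r + g) = 753 × ((35.0)²/164 + 9.8) = 753 × (7.470 + 9.8) = 753 × 17.27 = 13000 N.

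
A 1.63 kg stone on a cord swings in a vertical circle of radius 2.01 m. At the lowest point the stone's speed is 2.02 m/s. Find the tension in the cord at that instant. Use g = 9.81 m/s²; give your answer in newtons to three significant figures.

At the lowest point, T points up (toward the centre) and the weight mg points down (away from the centre), so the net inward force is T − mg = mv²/r.
T = m(v²/r + g) = 1.63 × ((2.02)²/2.01 + 9.81) = 1.63 × (2.030 + 9.81) = 1.63 × 11.84 = 19.30 N.

19.3 N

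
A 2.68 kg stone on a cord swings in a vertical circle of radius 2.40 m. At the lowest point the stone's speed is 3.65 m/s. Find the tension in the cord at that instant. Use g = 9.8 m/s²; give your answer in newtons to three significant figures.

At the lowest point, T points up (toward the centre) and the weight mg points down (away from the centre), so the net inward force is T − mg = mv²/r.
T = m(v²/r + g) = 2.68 × ((3.65)²/2.40 + 9.8) = 2.68 × (5.551 + 9.8) = 2.68 × 15.35 = 41.14 N.

41.1 N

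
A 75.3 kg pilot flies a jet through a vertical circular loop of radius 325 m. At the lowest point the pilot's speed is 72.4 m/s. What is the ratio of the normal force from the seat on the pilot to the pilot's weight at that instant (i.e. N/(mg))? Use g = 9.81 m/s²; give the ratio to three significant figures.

At the bottom, N − mg = mv²/r, so N = m(v²/r + g) and N/(mg) = v²/(rg) + 1 = (72.4)²/(325 × 9.81) + 1 = 1.644 + 1 = 2.644.

2.64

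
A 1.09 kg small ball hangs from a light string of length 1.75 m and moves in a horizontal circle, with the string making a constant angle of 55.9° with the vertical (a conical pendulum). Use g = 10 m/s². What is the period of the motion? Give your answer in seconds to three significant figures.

1.97 s

r = L sinθ = 1.449 m. From T sinθ = mω²r and T cosθ = mg: tanθ = ω²r/g, so ω² = g tanθ / r = g/(L cosθ).
ω = √(g/(L cosθ)) = √(10.0/(1.75 × 0.5606)) = √10.19 = 3.193 rad/s.
Period = 2π/ω = 1.968 s.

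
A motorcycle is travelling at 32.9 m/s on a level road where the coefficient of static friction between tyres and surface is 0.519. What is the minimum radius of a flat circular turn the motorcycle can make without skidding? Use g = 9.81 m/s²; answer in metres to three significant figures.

213 m

At the limit, μ_s m g = m v²/r, so r_min = v²/(μ_s g) = (32.9)²/(0.519 × 9.81) = 1082/5.091 = 212.6 m.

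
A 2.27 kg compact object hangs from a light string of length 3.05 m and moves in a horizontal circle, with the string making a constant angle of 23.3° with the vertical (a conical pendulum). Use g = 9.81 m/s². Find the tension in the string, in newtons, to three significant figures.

24.2 N

Vertically the bob has no acceleration, so T cosθ = mg.
T = mg/cosθ = 2.27 × 9.81 / cos 23.3° = 22.27/0.9184 = 24.25 N.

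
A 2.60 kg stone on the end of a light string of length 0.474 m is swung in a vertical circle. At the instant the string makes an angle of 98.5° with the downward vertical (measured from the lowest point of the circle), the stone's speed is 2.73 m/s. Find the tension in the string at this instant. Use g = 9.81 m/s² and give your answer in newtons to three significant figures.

Take the radial direction toward the centre of the circle as positive. The component of the weight along the string toward the centre is −mg cos φ (φ measured from the bottom), so Newton's second law along the string gives T − mg cos φ = m v²/r.
cos 98.5° = -0.1478, so T = m(v²/r + g cos φ) = 2.60 × ((2.73)²/0.474 + 9.81 × -0.1478) = 2.60 × (15.72 + (-1.450)) = 2.60 × 14.27 = 37.11 N.

37.1 N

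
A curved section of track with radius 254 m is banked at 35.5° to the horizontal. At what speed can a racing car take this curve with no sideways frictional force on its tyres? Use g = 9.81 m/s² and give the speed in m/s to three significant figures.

42.2 m/s

On a frictionless banked curve, N sinθ = mv²/r and N cosθ = mg, so tanθ = v²/(rg).
v = √(r g tanθ) = √(254 × 9.81 × tan 35.5°) = √(254 × 9.81 × 0.7133) = √1777 = 42.16 m/s.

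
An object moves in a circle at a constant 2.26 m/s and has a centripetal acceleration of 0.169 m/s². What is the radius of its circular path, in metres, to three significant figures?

a_c = v²/r ⇒ r = v²/a_c = (2.26)²/0.169 = 5.108/0.169 = 30.22 m.

30.2 m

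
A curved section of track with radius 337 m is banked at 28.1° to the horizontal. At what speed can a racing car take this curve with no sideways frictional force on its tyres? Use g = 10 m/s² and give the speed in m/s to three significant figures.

On a frictionless banked curve, N sinθ = mv²/r and N cosθ = mg, so tanθ = v²/(rg).
v = √(r g tanθ) = √(337 × 10.0 × tan 28.1°) = √(337 × 10.0 × 0.5340) = √1799 = 42.42 m/s.

42.4 m/s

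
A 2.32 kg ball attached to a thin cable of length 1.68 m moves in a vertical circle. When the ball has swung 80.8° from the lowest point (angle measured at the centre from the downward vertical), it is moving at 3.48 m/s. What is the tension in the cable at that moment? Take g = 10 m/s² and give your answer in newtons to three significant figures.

Take the radial direction toward the centre of the circle as positive. The component of the weight along the string toward the centre is −mg cos φ (φ measured from the bottom), so Newton's second law along the string gives T − mg cos φ = m v²/r.
cos 80.8° = 0.1599, so T = m(v²/r + g cos φ) = 2.32 × ((3.48)²/1.68 + 10.0 × 0.1599) = 2.32 × (7.209 + (1.599)) = 2.32 × 8.807 = 20.43 N.

20.4 N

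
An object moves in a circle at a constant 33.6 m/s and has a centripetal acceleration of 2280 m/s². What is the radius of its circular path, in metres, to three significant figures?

0.495 m

a_c = v²/r ⇒ r = v²/a_c = (33.6)²/2280 = 1129/2280 = 0.4952 m.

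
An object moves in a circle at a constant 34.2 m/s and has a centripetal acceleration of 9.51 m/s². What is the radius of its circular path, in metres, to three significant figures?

a_c = v²/r ⇒ r = v²/a_c = (34.2)²/9.51 = 1170/9.51 = 123.0 m.

123 m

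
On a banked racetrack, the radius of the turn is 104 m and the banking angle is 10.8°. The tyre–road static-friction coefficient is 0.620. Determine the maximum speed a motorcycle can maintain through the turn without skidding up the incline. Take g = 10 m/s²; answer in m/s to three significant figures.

30.9 m/s

At the maximum speed, friction acts down the slope at its limiting value f = μN. Radially (horizontal, toward centre): N sinθ + μN cosθ = mv²/r. Vertically: N cosθ − μN sinθ = mg.
Dividing: v² = r g (sinθ + μcosθ)/(cosθ − μsinθ).
sinθ + μcosθ = 0.1874 + 0.620×0.9823 = 0.7964; cosθ − μsinθ = 0.9823 − 0.620×0.1874 = 0.8661.
v² = 104 × 10.0 × 0.7964/0.8661 = 956.3 m²/s², so v = 30.92 m/s.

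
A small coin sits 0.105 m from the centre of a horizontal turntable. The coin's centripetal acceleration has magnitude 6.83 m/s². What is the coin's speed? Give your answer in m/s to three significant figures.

a_c = v²/r ⇒ v = √(a_c · r) = √(6.83 × 0.105) = √0.7171 = 0.8468 m/s.

0.847 m/s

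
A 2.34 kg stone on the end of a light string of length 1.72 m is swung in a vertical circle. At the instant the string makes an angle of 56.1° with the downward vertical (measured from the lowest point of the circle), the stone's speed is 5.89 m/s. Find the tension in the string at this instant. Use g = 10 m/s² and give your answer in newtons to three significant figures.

Take the radial direction toward the centre of the circle as positive. The component of the weight along the string toward the centre is −mg cos φ (φ measured from the bottom), so Newton's second law along the string gives T − mg cos φ = m v²/r.
cos 56.1° = 0.5577, so T = m(v²/r + g cos φ) = 2.34 × ((5.89)²/1.72 + 10.0 × 0.5577) = 2.34 × (20.17 + (5.577)) = 2.34 × 25.75 = 60.25 N.

60.2 N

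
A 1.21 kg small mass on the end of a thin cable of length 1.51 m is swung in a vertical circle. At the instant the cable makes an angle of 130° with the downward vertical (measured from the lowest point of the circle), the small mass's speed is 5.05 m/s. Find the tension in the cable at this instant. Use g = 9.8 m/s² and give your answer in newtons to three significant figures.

12.8 N

Take the radial direction toward the centre of the circle as positive. The component of the weight along the string toward the centre is −mg cos φ (φ measured from the bottom), so Newton's second law along the string gives T − mg cos φ = m v²/r.
cos 130° = -0.6428, so T = m(v²/r + g cos φ) = 1.21 × ((5.05)²/1.51 + 9.8 × -0.6428) = 1.21 × (16.89 + (-6.299)) = 1.21 × 10.59 = 12.81 N.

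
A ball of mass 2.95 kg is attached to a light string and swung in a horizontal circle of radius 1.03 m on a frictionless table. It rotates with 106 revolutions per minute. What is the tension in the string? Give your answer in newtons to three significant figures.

374 N

ω = 106 rev/min × 2π/60 = 11.10 rad/s, so v = ωr = 11.10 × 1.03 = 11.43 m/s.
The tension is the only horizontal force, so it supplies the full centripetal force: T = m v²/r = 2.95 × (11.43)²/1.03 = 2.95 × 130.7/1.03 = 374.4 N.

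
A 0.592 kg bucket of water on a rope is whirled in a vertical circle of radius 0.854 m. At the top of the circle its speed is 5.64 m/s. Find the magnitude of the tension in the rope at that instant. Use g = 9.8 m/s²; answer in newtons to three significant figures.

At the top, both T and the weight mg point inward (toward the centre), so T + mg = mv²/r.
T = m(v²/r − g) = 0.592 × ((5.64)²/0.854 − 9.8) = 0.592 × (37.25 − 9.8) = 0.592 × 27.45 = 16.25 N.

16.2 N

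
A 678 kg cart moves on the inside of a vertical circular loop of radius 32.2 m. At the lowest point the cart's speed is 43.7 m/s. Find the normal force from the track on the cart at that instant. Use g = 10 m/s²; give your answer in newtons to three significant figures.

47000 N

At the lowest point, N points up (toward the centre) and the weight mg points down (away from the centre), so the net inward force is N − mg = mv²/r.
N = m(v²/r + g) = 678 × ((43.7)²/32.2 + 10.0) = 678 × (59.31 + 10.0) = 678 × 69.31 = 46990 N.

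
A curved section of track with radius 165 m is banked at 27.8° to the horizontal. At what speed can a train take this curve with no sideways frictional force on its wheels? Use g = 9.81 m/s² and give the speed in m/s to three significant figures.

On a frictionless banked curve, N sinθ = mv²/r and N cosθ = mg, so tanθ = v²/(rg).
v = √(r g tanθ) = √(165 × 9.81 × tan 27.8°) = √(165 × 9.81 × 0.5272) = √853.4 = 29.21 m/s.

29.2 m/s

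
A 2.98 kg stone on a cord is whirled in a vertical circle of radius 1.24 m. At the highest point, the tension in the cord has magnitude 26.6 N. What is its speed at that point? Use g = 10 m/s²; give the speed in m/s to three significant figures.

4.84 m/s

At the top, T + mg = mv²/r, so v = √(r(T/m + g)) = √(1.24 × (26.6/2.98 + 10.0)) = √(1.24 × 18.93) = √23.47 = 4.844 m/s.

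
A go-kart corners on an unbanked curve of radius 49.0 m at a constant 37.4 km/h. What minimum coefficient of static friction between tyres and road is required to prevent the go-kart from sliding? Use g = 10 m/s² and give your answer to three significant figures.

v = 37.4/3.6 = 10.39 m/s.
Friction provides the centripetal force: μ_s m g = m v²/r, so μ_s = v²/(g r) = (10.39)²/(10.0 × 49.0) = 107.9/490.0 = 0.2203.

0.220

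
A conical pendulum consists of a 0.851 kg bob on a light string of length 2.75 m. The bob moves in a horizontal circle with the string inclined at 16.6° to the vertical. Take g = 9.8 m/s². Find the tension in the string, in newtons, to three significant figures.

8.70 N

Vertically the bob has no acceleration, so T cosθ = mg.
T = mg/cosθ = 0.851 × 9.8 / cos 16.6° = 8.340/0.9583 = 8.702 N.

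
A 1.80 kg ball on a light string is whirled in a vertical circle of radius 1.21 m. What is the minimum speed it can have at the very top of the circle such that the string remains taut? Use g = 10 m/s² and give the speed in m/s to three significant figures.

3.48 m/s

At the highest point the centre is directly below, so both the weight and T act inward: T + mg = mv²/r.
At minimum speed T → 0, so mg = mv_min²/r ⇒ v_min = √(g r) = √(10.0 × 1.21) = 3.479 m/s.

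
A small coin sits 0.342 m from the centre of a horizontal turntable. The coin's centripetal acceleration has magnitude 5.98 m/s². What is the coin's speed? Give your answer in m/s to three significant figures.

1.43 m/s

a_c = v²/r ⇒ v = √(a_c · r) = √(5.98 × 0.342) = √2.045 = 1.430 m/s.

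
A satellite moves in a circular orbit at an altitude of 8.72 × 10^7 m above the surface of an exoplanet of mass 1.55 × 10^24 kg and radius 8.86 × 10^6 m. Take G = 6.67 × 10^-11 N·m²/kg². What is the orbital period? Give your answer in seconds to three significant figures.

r = R + h = 8.86 × 10^6 + 8.72 × 10^7 = 9.606 × 10^7 m. Gravity provides the centripetal force: G M m / r² = m v² / r ⇒ v = √(GM/r) = 1037 m/s.
T = 2πr/v = 2π × 9.606 × 10^7 / 1037 = 581800 s.

582000 s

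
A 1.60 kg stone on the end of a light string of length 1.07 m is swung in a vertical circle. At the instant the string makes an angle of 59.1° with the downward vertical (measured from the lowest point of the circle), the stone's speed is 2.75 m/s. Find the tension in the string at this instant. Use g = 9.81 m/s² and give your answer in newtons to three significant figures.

Take the radial direction toward the centre of the circle as positive. The component of the weight along the string toward the centre is −mg cos φ (φ measured from the bottom), so Newton's second law along the string gives T − mg cos φ = m v²/r.
cos 59.1° = 0.5135, so T = m(v²/r + g cos φ) = 1.60 × ((2.75)²/1.07 + 9.81 × 0.5135) = 1.60 × (7.068 + (5.038)) = 1.60 × 12.11 = 19.37 N.

19.4 N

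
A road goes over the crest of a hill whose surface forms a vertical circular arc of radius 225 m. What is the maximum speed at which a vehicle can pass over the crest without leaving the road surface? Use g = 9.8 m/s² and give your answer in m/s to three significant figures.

47.0 m/s

At the crest the centre of the circle is below the vehicle, so the net downward (centripetal) force is mg − N = mv²/r.
The vehicle leaves the road when N → 0, giving v_max = √(g r) = √(9.8 × 225) = 46.96 m/s.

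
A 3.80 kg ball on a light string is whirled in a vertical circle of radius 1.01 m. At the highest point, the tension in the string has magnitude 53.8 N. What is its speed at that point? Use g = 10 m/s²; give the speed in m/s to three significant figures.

At the top, T + mg = mv²/r, so v = √(r(T/m + g)) = √(1.01 × (53.8/3.80 + 10.0)) = √(1.01 × 24.16) = √24.40 = 4.940 m/s.

4.94 m/s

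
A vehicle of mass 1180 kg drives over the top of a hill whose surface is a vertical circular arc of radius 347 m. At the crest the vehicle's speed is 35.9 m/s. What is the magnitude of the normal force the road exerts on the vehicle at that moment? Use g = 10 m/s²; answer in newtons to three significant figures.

7420 N

At the crest the centripetal acceleration points downward (toward the centre of the arc), so mg − N = mv²/r.
N = m(g − v²/r) = 1180 × (10.0 − (35.9)²/347) = 1180 × (10.0 − 3.714) = 1180 × 6.286 = 7417 N.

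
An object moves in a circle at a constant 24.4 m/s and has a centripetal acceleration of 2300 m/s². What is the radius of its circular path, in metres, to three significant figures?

0.259 m

a_c = v²/r ⇒ r = v²/a_c = (24.4)²/2300 = 595.4/2300 = 0.2589 m.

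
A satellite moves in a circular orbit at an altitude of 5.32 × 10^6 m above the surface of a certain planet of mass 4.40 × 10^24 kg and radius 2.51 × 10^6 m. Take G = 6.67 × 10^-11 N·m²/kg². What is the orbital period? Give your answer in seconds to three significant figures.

r = R + h = 2.51 × 10^6 + 5.32 × 10^6 = 7.830 × 10^6 m. Gravity provides the centripetal force: G M m / r² = m v² / r ⇒ v = √(GM/r) = 6122 m/s.
T = 2πr/v = 2π × 7.830 × 10^6 / 6122 = 8036 s.

8040 s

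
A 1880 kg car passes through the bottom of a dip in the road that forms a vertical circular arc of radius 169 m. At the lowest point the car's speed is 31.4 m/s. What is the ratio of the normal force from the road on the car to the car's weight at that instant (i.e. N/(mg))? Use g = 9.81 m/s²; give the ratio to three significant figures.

At the bottom, N − mg = mv²/r, so N = m(v²/r + g) and N/(mg) = v²/(rg) + 1 = (31.4)²/(169 × 9.81) + 1 = 0.5947 + 1 = 1.595.

1.59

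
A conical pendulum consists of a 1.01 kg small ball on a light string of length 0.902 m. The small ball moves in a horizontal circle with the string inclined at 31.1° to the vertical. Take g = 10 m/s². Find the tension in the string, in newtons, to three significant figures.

11.8 N

Vertically the bob has no acceleration, so T cosθ = mg.
T = mg/cosθ = 1.01 × 10.0 / cos 31.1° = 10.10/0.8563 = 11.80 N.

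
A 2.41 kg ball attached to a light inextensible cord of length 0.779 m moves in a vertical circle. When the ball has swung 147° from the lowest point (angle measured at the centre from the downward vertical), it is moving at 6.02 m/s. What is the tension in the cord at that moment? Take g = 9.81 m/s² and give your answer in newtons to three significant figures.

Take the radial direction toward the centre of the circle as positive. The component of the weight along the string toward the centre is −mg cos φ (φ measured from the bottom), so Newton's second law along the string gives T − mg cos φ = m v²/r.
cos 147° = -0.8387, so T = m(v²/r + g cos φ) = 2.41 × ((6.02)²/0.779 + 9.81 × -0.8387) = 2.41 × (46.52 + (-8.227)) = 2.41 × 38.29 = 92.29 N.

92.3 N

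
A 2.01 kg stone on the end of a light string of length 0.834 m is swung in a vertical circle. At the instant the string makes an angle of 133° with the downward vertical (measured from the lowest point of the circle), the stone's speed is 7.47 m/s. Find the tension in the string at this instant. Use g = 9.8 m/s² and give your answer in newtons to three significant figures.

Take the radial direction toward the centre of the circle as positive. The component of the weight along the string toward the centre is −mg cos φ (φ measured from the bottom), so Newton's second law along the string gives T − mg cos φ = m v²/r.
cos 133° = -0.6820, so T = m(v²/r + g cos φ) = 2.01 × ((7.47)²/0.834 + 9.8 × -0.6820) = 2.01 × (66.91 + (-6.684)) = 2.01 × 60.22 = 121.1 N.

121 N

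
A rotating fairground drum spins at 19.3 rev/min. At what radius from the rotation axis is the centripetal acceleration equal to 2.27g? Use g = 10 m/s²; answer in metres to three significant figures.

ω = 19.3 rev/min × 2π/60 = 2.021 rad/s.
a_c = ω²r = 2.27g ⇒ r = 2.27 × 10.0 / (2.021)² = 22.70/4.085 = 5.557 m.

5.56 m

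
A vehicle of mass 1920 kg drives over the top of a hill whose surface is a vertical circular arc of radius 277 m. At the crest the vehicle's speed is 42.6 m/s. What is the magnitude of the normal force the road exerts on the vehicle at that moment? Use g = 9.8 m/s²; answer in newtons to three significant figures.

At the crest the centripetal acceleration points downward (toward the centre of the arc), so mg − N = mv²/r.
N = m(g − v²/r) = 1920 × (9.8 − (42.6)²/277) = 1920 × (9.8 − 6.551) = 1920 × 3.249 = 6237 N.

6240 N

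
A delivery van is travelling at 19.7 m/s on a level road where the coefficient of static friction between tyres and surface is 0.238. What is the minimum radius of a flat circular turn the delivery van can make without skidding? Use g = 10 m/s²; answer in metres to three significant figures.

163 m

At the limit, μ_s m g = m v²/r, so r_min = v²/(μ_s g) = (19.7)²/(0.238 × 10.0) = 388.1/2.380 = 163.1 m.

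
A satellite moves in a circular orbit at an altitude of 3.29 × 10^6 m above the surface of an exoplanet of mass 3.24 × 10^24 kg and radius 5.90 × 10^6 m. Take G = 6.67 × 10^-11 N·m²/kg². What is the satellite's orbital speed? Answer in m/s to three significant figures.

Orbital radius r = R + h = 5.90 × 10^6 + 3.29 × 10^6 = 9.190 × 10^6 m.
Gravity supplies the centripetal force: G M m / r² = m v² / r, so v = √(GM/r).
v = √(6.67 × 10^-11 × 3.24 × 10^24 / 9.190 × 10^6) = √(2.352 × 10^7) = 4849 m/s.

4850 m/s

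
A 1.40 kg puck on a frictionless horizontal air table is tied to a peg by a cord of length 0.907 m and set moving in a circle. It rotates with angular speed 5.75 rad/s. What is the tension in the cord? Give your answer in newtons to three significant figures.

v = ωr = 5.75 × 0.907 = 5.215 m/s.
The tension is the only horizontal force, so it supplies the full centripetal force: T = m v²/r = 1.40 × (5.215)²/0.907 = 1.40 × 27.20/0.907 = 41.98 N.

42.0 N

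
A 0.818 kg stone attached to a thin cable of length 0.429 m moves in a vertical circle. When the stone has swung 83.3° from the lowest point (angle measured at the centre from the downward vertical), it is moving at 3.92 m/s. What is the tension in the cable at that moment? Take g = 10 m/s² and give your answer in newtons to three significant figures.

30.3 N

Take the radial direction toward the centre of the circle as positive. The component of the weight along the string toward the centre is −mg cos φ (φ measured from the bottom), so Newton's second law along the string gives T − mg cos φ = m v²/r.
cos 83.3° = 0.1167, so T = m(v²/r + g cos φ) = 0.818 × ((3.92)²/0.429 + 10.0 × 0.1167) = 0.818 × (35.82 + (1.167)) = 0.818 × 36.99 = 30.25 N.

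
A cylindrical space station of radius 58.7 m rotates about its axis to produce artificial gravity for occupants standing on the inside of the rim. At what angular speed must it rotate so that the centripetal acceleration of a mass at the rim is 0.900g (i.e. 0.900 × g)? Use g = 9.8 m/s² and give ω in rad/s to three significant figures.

Centripetal acceleration a_c = ω²r. Setting ω²r = 0.900g:
ω = √(0.900g / r) = √(0.900 × 9.8 / 58.7) = √0.1503 = 0.3876 rad/s.

0.388 rad/s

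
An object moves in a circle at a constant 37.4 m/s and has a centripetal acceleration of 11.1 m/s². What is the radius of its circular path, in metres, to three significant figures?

a_c = v²/r ⇒ r = v²/a_c = (37.4)²/11.1 = 1399/11.1 = 126.0 m.

126 m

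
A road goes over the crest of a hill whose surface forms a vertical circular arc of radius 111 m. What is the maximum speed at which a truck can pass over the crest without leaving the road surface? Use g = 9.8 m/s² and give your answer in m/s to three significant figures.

33.0 m/s

At the crest the centre of the circle is below the truck, so the net downward (centripetal) force is mg − N = mv²/r.
The truck leaves the road when N → 0, giving v_max = √(g r) = √(9.8 × 111) = 32.98 m/s.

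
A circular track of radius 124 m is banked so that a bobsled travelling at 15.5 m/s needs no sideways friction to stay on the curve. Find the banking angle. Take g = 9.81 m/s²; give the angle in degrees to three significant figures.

11.2°

For a frictionless banked turn: horizontally N sinθ = mv²/r and vertically N cosθ = mg.
Dividing: tanθ = v²/(r g) = (15.5)²/(124 × 9.81) = 240.2/1216 = 0.1975.
θ = arctan(0.1975) = 11.17°.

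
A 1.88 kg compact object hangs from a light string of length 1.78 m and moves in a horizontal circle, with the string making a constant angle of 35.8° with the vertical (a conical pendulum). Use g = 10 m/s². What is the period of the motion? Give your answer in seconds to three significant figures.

2.39 s

r = L sinθ = 1.041 m. From T sinθ = mω²r and T cosθ = mg: tanθ = ω²r/g, so ω² = g tanθ / r = g/(L cosθ).
ω = √(g/(L cosθ)) = √(10.0/(1.78 × 0.8111)) = √6.927 = 2.632 rad/s.
Period = 2π/ω = 2.387 s.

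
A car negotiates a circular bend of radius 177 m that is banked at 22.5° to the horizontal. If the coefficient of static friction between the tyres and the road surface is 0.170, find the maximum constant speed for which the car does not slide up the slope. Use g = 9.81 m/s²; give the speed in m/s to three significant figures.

33.0 m/s

At the maximum speed, friction acts down the slope at its limiting value f = μN. Radially (horizontal, toward centre): N sinθ + μN cosθ = mv²/r. Vertically: N cosθ − μN sinθ = mg.
Dividing: v² = r g (sinθ + μcosθ)/(cosθ − μsinθ).
sinθ + μcosθ = 0.3827 + 0.170×0.9239 = 0.5397; cosθ − μsinθ = 0.9239 − 0.170×0.3827 = 0.8588.
v² = 177 × 9.81 × 0.5397/0.8588 = 1091 m²/s², so v = 33.03 m/s.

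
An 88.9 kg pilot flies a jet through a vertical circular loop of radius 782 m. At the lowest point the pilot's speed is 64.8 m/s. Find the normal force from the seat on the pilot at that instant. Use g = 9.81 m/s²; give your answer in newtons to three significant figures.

1350 N

At the lowest point, N points up (toward the centre) and the weight mg points down (away from the centre), so the net inward force is N − mg = mv²/r.
N = m(v²/r + g) = 88.9 × ((64.8)²/782 + 9.81) = 88.9 × (5.370 + 9.81) = 88.9 × 15.18 = 1349 N.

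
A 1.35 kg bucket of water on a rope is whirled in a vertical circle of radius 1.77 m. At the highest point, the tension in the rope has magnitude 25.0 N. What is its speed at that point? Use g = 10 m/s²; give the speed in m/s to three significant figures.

7.10 m/s

At the top, T + mg = mv²/r, so v = √(r(T/m + g)) = √(1.77 × (25.0/1.35 + 10.0)) = √(1.77 × 28.52) = √50.48 = 7.105 m/s.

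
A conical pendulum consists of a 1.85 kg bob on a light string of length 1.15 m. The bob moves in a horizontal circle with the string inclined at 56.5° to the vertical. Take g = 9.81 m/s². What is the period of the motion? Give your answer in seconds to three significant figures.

r = L sinθ = 0.9590 m. From T sinθ = mω²r and T cosθ = mg: tanθ = ω²r/g, so ω² = g tanθ / r = g/(L cosθ).
ω = √(g/(L cosθ)) = √(9.81/(1.15 × 0.5519)) = √15.46 = 3.931 rad/s.
Period = 2π/ω = 1.598 s.

1.60 s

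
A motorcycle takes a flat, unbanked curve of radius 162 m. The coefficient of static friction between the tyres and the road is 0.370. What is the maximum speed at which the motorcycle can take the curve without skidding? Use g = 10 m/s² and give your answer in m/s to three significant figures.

The only inward force on a level bend is static friction, so at the limit f_s = μ_s N = μ_s m g = m v²/r.
Mass cancels: v_max = √(μ_s g r) = √(0.370 × 10.0 × 162) = √599.4 = 24.48 m/s.

24.5 m/s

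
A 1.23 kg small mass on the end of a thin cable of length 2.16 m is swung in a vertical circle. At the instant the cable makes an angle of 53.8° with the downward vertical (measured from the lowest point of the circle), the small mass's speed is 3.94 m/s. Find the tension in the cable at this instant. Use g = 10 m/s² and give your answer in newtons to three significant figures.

Take the radial direction toward the centre of the circle as positive. The component of the weight along the string toward the centre is −mg cos φ (φ measured from the bottom), so Newton's second law along the string gives T − mg cos φ = m v²/r.
cos 53.8° = 0.5906, so T = m(v²/r + g cos φ) = 1.23 × ((3.94)²/2.16 + 10.0 × 0.5906) = 1.23 × (7.187 + (5.906)) = 1.23 × 13.09 = 16.10 N.

16.1 N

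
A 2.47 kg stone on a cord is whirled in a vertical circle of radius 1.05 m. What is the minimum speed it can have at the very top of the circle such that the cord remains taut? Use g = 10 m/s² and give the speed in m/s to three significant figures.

At the highest point the centre is directly below, so both the weight and T act inward: T + mg = mv²/r.
At minimum speed T → 0, so mg = mv_min²/r ⇒ v_min = √(g r) = √(10.0 × 1.05) = 3.240 m/s.

3.24 m/s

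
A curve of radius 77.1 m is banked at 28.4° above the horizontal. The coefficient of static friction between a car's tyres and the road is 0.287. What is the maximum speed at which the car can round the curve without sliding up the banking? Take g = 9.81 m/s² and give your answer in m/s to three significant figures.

At the maximum speed, friction acts down the slope at its limiting value f = μN. Radially (horizontal, toward centre): N sinθ + μN cosθ = mv²/r. Vertically: N cosθ − μN sinθ = mg.
Dividing: v² = r g (sinθ + μcosθ)/(cosθ − μsinθ).
sinθ + μcosθ = 0.4756 + 0.287×0.8796 = 0.7281; cosθ − μsinθ = 0.8796 − 0.287×0.4756 = 0.7431.
v² = 77.1 × 9.81 × 0.7281/0.7431 = 741.0 m²/s², so v = 27.22 m/s.

27.2 m/s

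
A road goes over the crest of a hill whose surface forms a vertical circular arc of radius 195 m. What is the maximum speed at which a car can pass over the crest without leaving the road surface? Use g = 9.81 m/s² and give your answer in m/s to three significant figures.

At the crest the centre of the circle is below the car, so the net downward (centripetal) force is mg − N = mv²/r.
The car leaves the road when N → 0, giving v_max = √(g r) = √(9.81 × 195) = 43.74 m/s.

43.7 m/s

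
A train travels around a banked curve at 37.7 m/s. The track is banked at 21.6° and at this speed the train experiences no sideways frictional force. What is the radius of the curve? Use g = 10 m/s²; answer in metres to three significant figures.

Frictionless banking: tanθ = v²/(rg), so r = v²/(g tanθ).
r = (37.7)²/(10.0 × tan 21.6°) = 1421/(10.0 × 0.3959) = 1421/3.959 = 359.0 m.

359 m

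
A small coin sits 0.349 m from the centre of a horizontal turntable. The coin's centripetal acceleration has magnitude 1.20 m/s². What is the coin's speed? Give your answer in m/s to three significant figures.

0.647 m/s

a_c = v²/r ⇒ v = √(a_c · r) = √(1.20 × 0.349) = √0.4188 = 0.6471 m/s.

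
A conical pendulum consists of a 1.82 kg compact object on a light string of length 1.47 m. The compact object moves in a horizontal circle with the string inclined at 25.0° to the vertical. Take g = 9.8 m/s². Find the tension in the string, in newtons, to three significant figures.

19.7 N

Vertically the bob has no acceleration, so T cosθ = mg.
T = mg/cosθ = 1.82 × 9.8 / cos 25.0° = 17.84/0.9063 = 19.68 N.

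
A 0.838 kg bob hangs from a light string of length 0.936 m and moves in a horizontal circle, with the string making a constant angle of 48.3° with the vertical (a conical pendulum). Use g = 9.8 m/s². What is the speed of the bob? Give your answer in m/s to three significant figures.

2.77 m/s

The radius of the circle is r = L sinθ = 0.936 × sin 48.3° = 0.6989 m.
Horizontally T sinθ = mv²/r and vertically T cosθ = mg, so tanθ = v²/(rg).
v = √(r g tanθ) = √(0.6989 × 9.8 × 1.122) = √7.687 = 2.773 m/s.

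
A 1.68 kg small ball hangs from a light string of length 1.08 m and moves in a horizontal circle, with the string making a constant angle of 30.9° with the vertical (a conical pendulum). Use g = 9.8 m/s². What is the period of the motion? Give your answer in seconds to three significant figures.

r = L sinθ = 0.5546 m. From T sinθ = mω²r and T cosθ = mg: tanθ = ω²r/g, so ω² = g tanθ / r = g/(L cosθ).
ω = √(g/(L cosθ)) = √(9.8/(1.08 × 0.8581)) = √10.58 = 3.252 rad/s.
Period = 2π/ω = 1.932 s.

1.93 s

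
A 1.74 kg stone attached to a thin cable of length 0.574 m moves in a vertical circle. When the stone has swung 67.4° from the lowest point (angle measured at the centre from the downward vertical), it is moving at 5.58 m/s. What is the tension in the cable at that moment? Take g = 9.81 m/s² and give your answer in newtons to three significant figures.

Take the radial direction toward the centre of the circle as positive. The component of the weight along the string toward the centre is −mg cos φ (φ measured from the bottom), so Newton's second law along the string gives T − mg cos φ = m v²/r.
cos 67.4° = 0.3843, so T = m(v²/r + g cos φ) = 1.74 × ((5.58)²/0.574 + 9.81 × 0.3843) = 1.74 × (54.24 + (3.770)) = 1.74 × 58.01 = 100.9 N.

101 N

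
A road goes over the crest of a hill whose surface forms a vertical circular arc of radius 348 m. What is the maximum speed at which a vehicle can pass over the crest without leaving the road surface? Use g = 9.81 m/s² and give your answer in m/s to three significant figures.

At the crest the centre of the circle is below the vehicle, so the net downward (centripetal) force is mg − N = mv²/r.
The vehicle leaves the road when N → 0, giving v_max = √(g r) = √(9.81 × 348) = 58.43 m/s.

58.4 m/s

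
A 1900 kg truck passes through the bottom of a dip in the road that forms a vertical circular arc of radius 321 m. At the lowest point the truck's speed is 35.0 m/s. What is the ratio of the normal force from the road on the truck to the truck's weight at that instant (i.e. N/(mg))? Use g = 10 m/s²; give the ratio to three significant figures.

At the bottom, N − mg = mv²/r, so N = m(v²/r + g) and N/(mg) = v²/(rg) + 1 = (35.0)²/(321 × 10.0) + 1 = 0.3816 + 1 = 1.382.

1.38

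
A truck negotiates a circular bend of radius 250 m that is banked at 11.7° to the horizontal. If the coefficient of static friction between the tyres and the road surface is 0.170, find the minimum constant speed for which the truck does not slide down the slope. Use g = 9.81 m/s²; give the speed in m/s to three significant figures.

At the minimum speed, friction acts up the slope at its limiting value f = μN. Radially (horizontal, toward centre): N sinθ − μN cosθ = mv²/r. Vertically: N cosθ + μN sinθ = mg.
Dividing: v² = r g (sinθ − μcosθ)/(cosθ + μsinθ).
sinθ − μcosθ = 0.2028 − 0.170×0.9792 = 0.03632; cosθ + μsinθ = 0.9792 + 0.170×0.2028 = 1.014.
v² = 250 × 9.81 × 0.03632/1.014 = 87.87 m²/s², so v = 9.374 m/s.

9.37 m/s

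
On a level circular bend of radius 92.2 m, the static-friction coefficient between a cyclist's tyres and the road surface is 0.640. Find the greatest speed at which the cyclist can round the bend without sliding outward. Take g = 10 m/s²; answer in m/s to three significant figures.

The only inward force on a level bend is static friction, so at the limit f_s = μ_s N = μ_s m g = m v²/r.
Mass cancels: v_max = √(μ_s g r) = √(0.640 × 10.0 × 92.2) = √590.1 = 24.29 m/s.

24.3 m/s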